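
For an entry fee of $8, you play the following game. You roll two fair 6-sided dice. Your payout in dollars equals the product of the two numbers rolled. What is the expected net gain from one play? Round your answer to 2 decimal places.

$4.25

Distribution of the product of the two numbers rolled: 1 w.p. 1/36, 2 w.p. 1/18, 3 w.p. 1/18, 4 w.p. 1/12, 5 w.p. 1/18, 6 w.p. 1/9, …
E[payout] = (1/36)·1 + (1/18)·2 + (1/18)·3 + (1/12)·4 + (1/18)·5 + (1/9)·6 + (1/18)·8 + (1/36)·9 + (1/18)·10 + (1/9)·12 + (1/18)·15 + (1/36)·16 + (1/18)·18 + (1/18)·20 + (1/18)·24 + (1/36)·25 + (1/18)·30 + (1/36)·36 = 49/4
Expected profit = 49/4 − 8 = 17/4 ≈ $4.25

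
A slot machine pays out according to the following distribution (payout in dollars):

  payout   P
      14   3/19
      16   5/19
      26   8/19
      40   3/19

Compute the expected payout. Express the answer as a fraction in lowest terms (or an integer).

450/19 dollars

E[X] = (3/19)·14 + (5/19)·16 + (8/19)·26 + (3/19)·40
     = 450/19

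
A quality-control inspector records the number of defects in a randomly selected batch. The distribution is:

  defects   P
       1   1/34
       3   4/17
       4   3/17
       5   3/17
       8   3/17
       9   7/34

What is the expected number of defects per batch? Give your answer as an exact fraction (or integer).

95/17

E[X] = (1/34)·1 + (4/17)·3 + (3/17)·4 + (3/17)·5 + (3/17)·8 + (7/34)·9
     = 95/17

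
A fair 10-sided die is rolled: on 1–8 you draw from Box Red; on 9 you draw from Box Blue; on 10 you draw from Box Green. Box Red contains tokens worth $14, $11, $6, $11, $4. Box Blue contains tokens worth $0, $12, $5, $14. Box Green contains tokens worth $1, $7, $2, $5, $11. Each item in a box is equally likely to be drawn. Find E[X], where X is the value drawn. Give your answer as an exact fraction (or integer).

1731/200 dollars

E[X | Box Red] = (14 + 11 + 6 + 11 + 4)/5 = 46/5
E[X | Box Blue] = (0 + 12 + 5 + 14)/4 = 31/4
E[X | Box Green] = (1 + 7 + 2 + 5 + 11)/5 = 26/5
E[X] = (4/5)·46/5 + (1/10)·31/4 + (1/10)·26/5 = 1731/200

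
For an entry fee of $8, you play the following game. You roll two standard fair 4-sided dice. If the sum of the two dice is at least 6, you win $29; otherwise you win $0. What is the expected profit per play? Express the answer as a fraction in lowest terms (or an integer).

23/8 dollars

E[payout] = (5/8)·0 + (3/8)·29 = 87/8
Expected profit = 87/8 − 8 = 23/8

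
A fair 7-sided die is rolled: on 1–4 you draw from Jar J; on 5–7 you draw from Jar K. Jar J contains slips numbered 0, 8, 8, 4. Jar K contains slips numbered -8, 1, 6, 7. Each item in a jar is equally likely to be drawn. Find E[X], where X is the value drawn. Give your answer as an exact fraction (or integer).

7/2

E[X | Jar J] = (0 + 8 + 8 + 4)/4 = 5
E[X | Jar K] = (-8 + 1 + 6 + 7)/4 = 3/2
E[X] = (4/7)·5 + (3/7)·3/2 = 7/2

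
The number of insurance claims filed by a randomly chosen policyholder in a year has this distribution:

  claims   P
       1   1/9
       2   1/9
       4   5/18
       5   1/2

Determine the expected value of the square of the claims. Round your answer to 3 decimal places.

17.500

E[X²] = (1/9)·1 + (1/9)·4 + (5/18)·16 + (1/2)·25
     = 35/2 ≈ 17.500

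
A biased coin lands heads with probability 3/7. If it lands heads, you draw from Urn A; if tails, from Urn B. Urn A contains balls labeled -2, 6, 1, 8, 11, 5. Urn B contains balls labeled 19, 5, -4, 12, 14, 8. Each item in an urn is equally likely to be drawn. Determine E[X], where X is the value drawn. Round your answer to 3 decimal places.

7.214

E[X | Urn A] = (-2 + 6 + 1 + 8 + 11 + 5)/6 = 29/6
E[X | Urn B] = (19 + 5 − 4 + 12 + 14 + 8)/6 = 9
E[X] = (3/7)·29/6 + (4/7)·9 = 101/14 ≈ 7.214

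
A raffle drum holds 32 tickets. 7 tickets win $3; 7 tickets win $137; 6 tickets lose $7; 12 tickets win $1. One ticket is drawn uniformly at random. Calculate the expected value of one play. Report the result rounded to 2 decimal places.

E[payout] = (7/32)·3 + (7/32)·137 + (6/32)·(-7) + (12/32)·1 = 475/16
≈ $29.69

$29.69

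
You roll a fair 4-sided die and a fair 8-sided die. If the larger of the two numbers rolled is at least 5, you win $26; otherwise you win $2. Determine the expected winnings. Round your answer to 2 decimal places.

$14.00

E[payout] = (1/2)·2 + (1/2)·26 = 14
≈ $14.00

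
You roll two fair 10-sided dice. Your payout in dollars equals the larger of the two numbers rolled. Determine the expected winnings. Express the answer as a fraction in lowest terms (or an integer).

Distribution of the larger of the two numbers rolled: 1 w.p. 1/100, 2 w.p. 3/100, 3 w.p. 1/20, 4 w.p. 7/100, 5 w.p. 9/100, 6 w.p. 11/100, …
E[payout] = (1/100)·1 + (3/100)·2 + (1/20)·3 + (7/100)·4 + (9/100)·5 + (11/100)·6 + (13/100)·7 + (3/20)·8 + (17/100)·9 + (19/100)·10 = 143/20

143/20 dollars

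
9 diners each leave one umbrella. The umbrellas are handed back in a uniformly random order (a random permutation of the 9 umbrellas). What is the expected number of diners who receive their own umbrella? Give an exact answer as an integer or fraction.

1

Let Xᵢ = 1 if person i gets their own umbrella. For each i, P(Xᵢ=1) = 1/9.
By linearity of expectation, E[X₁+…+X_9] = 9·(1/9) = 1.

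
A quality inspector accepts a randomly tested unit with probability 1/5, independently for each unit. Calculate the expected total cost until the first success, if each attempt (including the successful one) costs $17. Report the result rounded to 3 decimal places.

$85.000

E[#attempts] = 1/p = 5; E[cost] = 17·5 = 85.
≈ 85.000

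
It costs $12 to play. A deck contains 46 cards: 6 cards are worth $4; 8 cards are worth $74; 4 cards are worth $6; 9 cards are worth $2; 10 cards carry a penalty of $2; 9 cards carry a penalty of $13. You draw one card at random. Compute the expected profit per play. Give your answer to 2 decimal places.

-$0.67

E[payout] = (6/46)·4 + (8/46)·74 + (4/46)·6 + (9/46)·2 + (10/46)·(-2) + (9/46)·(-13) = 521/46
Expected profit = 521/46 − 12 = -31/46 ≈ -$0.67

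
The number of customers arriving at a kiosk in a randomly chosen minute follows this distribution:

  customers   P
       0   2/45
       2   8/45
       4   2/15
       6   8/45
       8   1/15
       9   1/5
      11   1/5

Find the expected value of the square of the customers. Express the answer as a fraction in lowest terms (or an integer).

E[X²] = (2/45)·0 + (8/45)·4 + (2/15)·16 + (8/45)·36 + (1/15)·64 + (1/5)·81 + (1/5)·121
     = 2426/45

2426/45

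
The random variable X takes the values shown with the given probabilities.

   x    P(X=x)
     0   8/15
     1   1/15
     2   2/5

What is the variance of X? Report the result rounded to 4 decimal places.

E[X] = (8/15)·0 + (1/15)·1 + (2/5)·2 = 13/15
E[X²] = (8/15)·0 + (1/15)·1 + (2/5)·4 = 5/3
Var(X) = 5/3 − (13/15)² = 206/225 ≈ 0.9156

0.9156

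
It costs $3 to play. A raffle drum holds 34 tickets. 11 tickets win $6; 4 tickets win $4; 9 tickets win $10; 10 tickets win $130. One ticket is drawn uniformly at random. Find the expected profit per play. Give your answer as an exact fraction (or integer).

685/17 dollars

E[payout] = (11/34)·6 + (4/34)·4 + (9/34)·10 + (10/34)·130 = 736/17
Expected profit = 736/17 − 3 = 685/17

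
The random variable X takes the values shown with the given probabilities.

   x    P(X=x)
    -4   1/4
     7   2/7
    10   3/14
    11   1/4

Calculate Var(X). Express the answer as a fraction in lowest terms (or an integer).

27403/784

E[X] = (1/4)·(-4) + (2/7)·7 + (3/14)·10 + (1/4)·11 = 165/28
E[X²] = (1/4)·16 + (2/7)·49 + (3/14)·100 + (1/4)·121 = 1951/28
Var(X) = 1951/28 − (165/28)² = 27403/784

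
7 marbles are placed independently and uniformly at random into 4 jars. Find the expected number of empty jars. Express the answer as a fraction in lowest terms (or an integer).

Let Xⱼ=1 if jar j is empty. P(Xⱼ=1) = ((4-1)/4)^7 = 2187/16384.
By linearity, E[#empty] = 4·2187/16384 = 2187/4096.

2187/4096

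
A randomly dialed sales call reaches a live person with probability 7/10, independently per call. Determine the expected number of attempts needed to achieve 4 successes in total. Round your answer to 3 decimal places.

By linearity (sum of 4 independent geometric waits), E[trials] = 4/p = 4/(7/10) = 40/7.
≈ 5.714

5.714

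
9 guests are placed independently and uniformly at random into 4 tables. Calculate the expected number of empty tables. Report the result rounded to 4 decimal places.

0.3003

Let Xⱼ=1 if table j is empty. P(Xⱼ=1) = ((4-1)/4)^9 = 19683/262144.
By linearity, E[#empty] = 4·19683/262144 = 19683/65536.
≈ 0.3003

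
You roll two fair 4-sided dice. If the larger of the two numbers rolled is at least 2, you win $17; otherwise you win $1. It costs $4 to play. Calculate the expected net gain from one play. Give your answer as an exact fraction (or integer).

E[payout] = (1/16)·1 + (15/16)·17 = 16
Expected profit = 16 − 4 = 12

$12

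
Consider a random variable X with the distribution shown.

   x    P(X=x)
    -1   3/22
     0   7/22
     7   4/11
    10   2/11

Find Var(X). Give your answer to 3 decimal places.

18.267

E[X] = (3/22)·(-1) + (7/22)·0 + (4/11)·7 + (2/11)·10 = 93/22
E[X²] = (3/22)·1 + (7/22)·0 + (4/11)·49 + (2/11)·100 = 795/22
Var(X) = 795/22 − (93/22)² = 8841/484 ≈ 18.267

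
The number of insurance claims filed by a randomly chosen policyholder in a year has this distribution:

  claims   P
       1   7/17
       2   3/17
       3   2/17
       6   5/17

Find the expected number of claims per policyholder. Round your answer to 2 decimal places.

2.88

E[X] = (7/17)·1 + (3/17)·2 + (2/17)·3 + (5/17)·6
     = 49/17 ≈ 2.88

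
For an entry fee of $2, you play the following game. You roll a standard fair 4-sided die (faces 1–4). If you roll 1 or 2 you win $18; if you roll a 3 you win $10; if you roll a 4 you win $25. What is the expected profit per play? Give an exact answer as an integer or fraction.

E[payout] = (1/4)·10 + (1/2)·18 + (1/4)·25 = 71/4
Expected profit = 71/4 − 2 = 63/4

63/4 dollars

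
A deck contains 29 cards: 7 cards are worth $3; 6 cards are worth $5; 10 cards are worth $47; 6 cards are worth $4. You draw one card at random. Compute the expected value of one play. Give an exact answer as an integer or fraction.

545/29 dollars

E[payout] = (7/29)·3 + (6/29)·5 + (10/29)·47 + (6/29)·4 = 545/29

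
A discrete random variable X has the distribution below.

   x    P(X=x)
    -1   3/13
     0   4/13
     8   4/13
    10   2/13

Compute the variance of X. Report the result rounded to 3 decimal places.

21.101

E[X] = (3/13)·(-1) + (4/13)·0 + (4/13)·8 + (2/13)·10 = 49/13
E[X²] = (3/13)·1 + (4/13)·0 + (4/13)·64 + (2/13)·100 = 459/13
Var(X) = 459/13 − (49/13)² = 3566/169 ≈ 21.101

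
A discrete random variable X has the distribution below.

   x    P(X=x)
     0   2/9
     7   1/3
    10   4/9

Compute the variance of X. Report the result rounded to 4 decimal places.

E[X] = (2/9)·0 + (1/3)·7 + (4/9)·10 = 61/9
E[X²] = (2/9)·0 + (1/3)·49 + (4/9)·100 = 547/9
Var(X) = 547/9 − (61/9)² = 1202/81 ≈ 14.8395

14.8395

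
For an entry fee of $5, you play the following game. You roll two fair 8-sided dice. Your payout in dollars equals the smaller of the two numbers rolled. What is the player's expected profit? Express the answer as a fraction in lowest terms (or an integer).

Distribution of the smaller of the two numbers rolled: 1 w.p. 15/64, 2 w.p. 13/64, 3 w.p. 11/64, 4 w.p. 9/64, 5 w.p. 7/64, 6 w.p. 5/64, …
E[payout] = (15/64)·1 + (13/64)·2 + (11/64)·3 + (9/64)·4 + (7/64)·5 + (5/64)·6 + (3/64)·7 + (1/64)·8 = 51/16
Expected profit = 51/16 − 5 = -29/16

-29/16 dollars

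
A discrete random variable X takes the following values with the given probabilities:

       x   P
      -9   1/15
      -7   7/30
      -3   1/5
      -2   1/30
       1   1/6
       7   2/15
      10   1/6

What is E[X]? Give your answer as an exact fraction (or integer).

-2/15

E[X] = (1/15)·(-9) + (7/30)·(-7) + (1/5)·(-3) + (1/30)·(-2) + (1/6)·1 + (2/15)·7 + (1/6)·10
     = -2/15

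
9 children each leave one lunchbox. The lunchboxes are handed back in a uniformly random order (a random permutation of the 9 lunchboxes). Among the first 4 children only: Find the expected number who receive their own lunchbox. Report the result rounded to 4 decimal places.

0.4444

Let Xᵢ = 1 if person i gets their own lunchbox. For each i, P(Xᵢ=1) = 1/9.
By linearity of expectation, E[X₁+…+X_4] = 4·(1/9) = 4/9.
≈ 0.4444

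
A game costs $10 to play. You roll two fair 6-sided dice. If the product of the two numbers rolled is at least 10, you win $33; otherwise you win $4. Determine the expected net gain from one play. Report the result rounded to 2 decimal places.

$9.31

E[payout] = (17/36)·4 + (19/36)·33 = 695/36
Expected profit = 695/36 − 10 = 335/36 ≈ $9.31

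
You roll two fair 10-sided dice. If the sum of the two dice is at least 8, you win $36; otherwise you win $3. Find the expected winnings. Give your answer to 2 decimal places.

$29.07

E[payout] = (21/100)·3 + (79/100)·36 = 2907/100
≈ $29.07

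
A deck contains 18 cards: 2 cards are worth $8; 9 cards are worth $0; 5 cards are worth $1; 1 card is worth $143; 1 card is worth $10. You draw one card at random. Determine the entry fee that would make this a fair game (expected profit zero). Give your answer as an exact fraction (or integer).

29/3 dollars

E[payout] = (2/18)·8 + (9/18)·0 + (5/18)·1 + (1/18)·143 + (1/18)·10 = 29/3
Fair fee = E[payout] = 29/3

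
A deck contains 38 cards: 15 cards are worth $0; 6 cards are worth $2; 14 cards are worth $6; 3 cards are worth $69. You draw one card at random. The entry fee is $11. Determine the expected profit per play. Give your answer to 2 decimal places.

-$3.03

E[payout] = (15/38)·0 + (6/38)·2 + (14/38)·6 + (3/38)·69 = 303/38
Expected profit = 303/38 − 11 = -115/38 ≈ -$3.03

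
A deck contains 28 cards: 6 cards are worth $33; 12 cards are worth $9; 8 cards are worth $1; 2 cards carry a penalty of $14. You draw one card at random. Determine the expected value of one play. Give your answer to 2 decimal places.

$10.21

E[payout] = (6/28)·33 + (12/28)·9 + (8/28)·1 + (2/28)·(-14) = 143/14
≈ $10.21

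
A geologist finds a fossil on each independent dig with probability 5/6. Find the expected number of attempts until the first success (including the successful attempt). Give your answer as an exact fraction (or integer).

For a geometric distribution, E[trials] = 1/p = 1/(5/6) = 6/5.

6/5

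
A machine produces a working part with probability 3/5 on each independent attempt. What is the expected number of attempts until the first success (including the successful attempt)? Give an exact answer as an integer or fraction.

5/3

For a geometric distribution, E[trials] = 1/p = 1/(3/5) = 5/3.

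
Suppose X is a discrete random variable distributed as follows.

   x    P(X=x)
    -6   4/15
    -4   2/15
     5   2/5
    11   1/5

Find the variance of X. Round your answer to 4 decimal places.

E[X] = (4/15)·(-6) + (2/15)·(-4) + (2/5)·5 + (1/5)·11 = 31/15
E[X²] = (4/15)·36 + (2/15)·16 + (2/5)·25 + (1/5)·121 = 689/15
Var(X) = 689/15 − (31/15)² = 9374/225 ≈ 41.6622

41.6622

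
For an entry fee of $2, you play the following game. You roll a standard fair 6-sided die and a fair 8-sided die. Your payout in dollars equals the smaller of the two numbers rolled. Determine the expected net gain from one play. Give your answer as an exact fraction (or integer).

Distribution of the smaller of the two numbers rolled: 1 w.p. 13/48, 2 w.p. 11/48, 3 w.p. 3/16, 4 w.p. 7/48, 5 w.p. 5/48, 6 w.p. 1/16
E[payout] = (13/48)·1 + (11/48)·2 + (3/16)·3 + (7/48)·4 + (5/48)·5 + (1/16)·6 = 133/48
Expected profit = 133/48 − 2 = 37/48

37/48 dollars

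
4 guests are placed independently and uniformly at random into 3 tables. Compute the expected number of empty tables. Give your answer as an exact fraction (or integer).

16/27

Let Xⱼ=1 if table j is empty. P(Xⱼ=1) = ((3-1)/3)^4 = 16/81.
By linearity, E[#empty] = 3·16/81 = 16/27.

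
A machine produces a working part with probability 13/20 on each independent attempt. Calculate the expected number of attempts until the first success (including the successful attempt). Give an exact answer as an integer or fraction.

For a geometric distribution, E[trials] = 1/p = 1/(13/20) = 20/13.

20/13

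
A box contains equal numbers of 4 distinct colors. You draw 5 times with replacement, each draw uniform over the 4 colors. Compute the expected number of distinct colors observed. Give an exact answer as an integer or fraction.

781/256

Let Xⱼ=1 if type j appears at least once. P(Xⱼ=1) = 1 − ((4−1)/4)^5 = 781/1024.
E[#distinct] = 4·781/1024 = 781/256.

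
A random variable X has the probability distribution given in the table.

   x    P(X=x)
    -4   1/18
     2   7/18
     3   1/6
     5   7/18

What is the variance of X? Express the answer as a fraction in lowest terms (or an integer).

14/3

E[X] = (1/18)·(-4) + (7/18)·2 + (1/6)·3 + (7/18)·5 = 3
E[X²] = (1/18)·16 + (7/18)·4 + (1/6)·9 + (7/18)·25 = 41/3
Var(X) = 41/3 − (3)² = 14/3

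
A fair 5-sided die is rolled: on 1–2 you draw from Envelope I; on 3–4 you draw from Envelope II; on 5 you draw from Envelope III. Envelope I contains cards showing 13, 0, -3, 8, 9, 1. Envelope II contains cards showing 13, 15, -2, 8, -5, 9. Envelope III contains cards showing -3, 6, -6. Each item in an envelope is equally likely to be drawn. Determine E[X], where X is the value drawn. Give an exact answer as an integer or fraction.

E[X | Envelope I] = (13 + 0 − 3 + 8 + 9 + 1)/6 = 14/3
E[X | Envelope II] = (13 + 15 − 2 + 8 − 5 + 9)/6 = 19/3
E[X | Envelope III] = (-3 + 6 − 6)/3 = -1
E[X] = (2/5)·14/3 + (2/5)·19/3 + (1/5)·(-1) = 21/5

21/5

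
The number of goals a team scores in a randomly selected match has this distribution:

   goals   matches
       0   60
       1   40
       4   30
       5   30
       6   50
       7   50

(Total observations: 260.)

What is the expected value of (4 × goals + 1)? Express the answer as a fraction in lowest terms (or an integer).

205/13

Total = 260, so P(goals=0) = 60/260, etc.
E[4x+1] = (3/13)·1 + (2/13)·5 + (3/26)·17 + (3/26)·21 + (5/26)·25 + (5/26)·29
     = 205/13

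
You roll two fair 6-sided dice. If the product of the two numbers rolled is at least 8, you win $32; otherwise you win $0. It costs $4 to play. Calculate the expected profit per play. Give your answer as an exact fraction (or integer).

140/9 dollars

E[payout] = (7/18)·0 + (11/18)·32 = 176/9
Expected profit = 176/9 − 4 = 140/9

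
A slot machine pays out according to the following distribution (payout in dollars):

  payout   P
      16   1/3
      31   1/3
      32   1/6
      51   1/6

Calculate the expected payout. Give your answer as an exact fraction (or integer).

E[X] = (1/3)·16 + (1/3)·31 + (1/6)·32 + (1/6)·51
     = 59/2

59/2 dollars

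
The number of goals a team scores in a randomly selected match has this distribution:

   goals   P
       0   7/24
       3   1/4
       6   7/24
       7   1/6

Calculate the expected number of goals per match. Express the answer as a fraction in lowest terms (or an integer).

E[X] = (7/24)·0 + (1/4)·3 + (7/24)·6 + (1/6)·7
     = 11/3

11/3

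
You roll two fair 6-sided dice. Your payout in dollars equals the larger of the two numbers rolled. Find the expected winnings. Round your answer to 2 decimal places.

$4.47

Distribution of the larger of the two numbers rolled: 1 w.p. 1/36, 2 w.p. 1/12, 3 w.p. 5/36, 4 w.p. 7/36, 5 w.p. 1/4, 6 w.p. 11/36
E[payout] = (1/36)·1 + (1/12)·2 + (5/36)·3 + (7/36)·4 + (1/4)·5 + (11/36)·6 = 161/36
≈ $4.47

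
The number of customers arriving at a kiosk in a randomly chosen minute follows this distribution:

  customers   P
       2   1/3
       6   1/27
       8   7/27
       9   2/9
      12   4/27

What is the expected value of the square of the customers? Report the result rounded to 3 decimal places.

58.593

E[X²] = (1/3)·4 + (1/27)·36 + (7/27)·64 + (2/9)·81 + (4/27)·144
     = 1582/27 ≈ 58.593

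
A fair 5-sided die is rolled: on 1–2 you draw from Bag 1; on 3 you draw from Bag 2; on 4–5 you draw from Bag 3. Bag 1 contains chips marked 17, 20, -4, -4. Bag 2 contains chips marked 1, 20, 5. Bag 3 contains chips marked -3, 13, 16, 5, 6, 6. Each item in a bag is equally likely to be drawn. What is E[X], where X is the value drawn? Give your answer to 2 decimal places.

7.50

E[X | Bag 1] = (17 + 20 − 4 − 4)/4 = 29/4
E[X | Bag 2] = (1 + 20 + 5)/3 = 26/3
E[X | Bag 3] = (-3 + 13 + 16 + 5 + 6 + 6)/6 = 43/6
E[X] = (2/5)·29/4 + (1/5)·26/3 + (2/5)·43/6 = 15/2 ≈ 7.50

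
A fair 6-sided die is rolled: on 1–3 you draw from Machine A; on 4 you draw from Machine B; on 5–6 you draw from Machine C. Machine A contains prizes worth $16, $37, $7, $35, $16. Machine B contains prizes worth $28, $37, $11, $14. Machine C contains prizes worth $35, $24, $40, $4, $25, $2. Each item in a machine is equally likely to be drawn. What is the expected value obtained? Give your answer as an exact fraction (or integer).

E[X | Machine A] = (16 + 37 + 7 + 35 + 16)/5 = 111/5
E[X | Machine B] = (28 + 37 + 11 + 14)/4 = 45/2
E[X | Machine C] = (35 + 24 + 40 + 4 + 25 + 2)/6 = 65/3
E[X] = (1/2)·111/5 + (1/6)·45/2 + (1/3)·65/3 = 3973/180

3973/180 dollars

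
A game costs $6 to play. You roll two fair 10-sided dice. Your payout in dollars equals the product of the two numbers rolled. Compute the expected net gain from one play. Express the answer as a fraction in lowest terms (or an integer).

97/4 dollars

Distribution of the product of the two numbers rolled: 1 w.p. 1/100, 2 w.p. 1/50, 3 w.p. 1/50, 4 w.p. 3/100, 5 w.p. 1/50, 6 w.p. 1/25, …
E[payout] = (1/100)·1 + (1/50)·2 + (1/50)·3 + (3/100)·4 + (1/50)·5 + (1/25)·6 + (1/50)·7 + (1/25)·8 + (3/100)·9 + (1/25)·10 + (1/25)·12 + (1/50)·14 + (1/50)·15 + (3/100)·16 + (1/25)·18 + (1/25)·20 + (1/50)·21 + (1/25)·24 + (1/100)·25 + (1/50)·27 + (1/50)·28 + (1/25)·30 + (1/50)·32 + (1/50)·35 + (3/100)·36 + (1/25)·40 + (1/50)·42 + (1/50)·45 + (1/50)·48 + (1/100)·49 + (1/50)·50 + (1/50)·54 + (1/50)·56 + (1/50)·60 + (1/50)·63 + (1/100)·64 + (1/50)·70 + (1/50)·72 + (1/50)·80 + (1/100)·81 + (1/50)·90 + (1/100)·100 = 121/4
Expected profit = 121/4 − 6 = 97/4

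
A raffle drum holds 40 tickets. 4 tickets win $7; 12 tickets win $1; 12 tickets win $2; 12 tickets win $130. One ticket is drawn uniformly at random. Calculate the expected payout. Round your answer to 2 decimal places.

$40.60

E[payout] = (4/40)·7 + (12/40)·1 + (12/40)·2 + (12/40)·130 = 203/5
≈ $40.60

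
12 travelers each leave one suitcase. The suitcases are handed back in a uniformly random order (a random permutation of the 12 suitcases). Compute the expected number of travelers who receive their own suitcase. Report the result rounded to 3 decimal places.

Let Xᵢ = 1 if person i gets their own suitcase. For each i, P(Xᵢ=1) = 1/12.
By linearity of expectation, E[X₁+…+X_12] = 12·(1/12) = 1.
≈ 1.000

1.000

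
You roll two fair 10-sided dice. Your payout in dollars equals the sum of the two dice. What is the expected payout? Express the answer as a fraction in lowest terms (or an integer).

$11

Distribution of the sum of the two dice: 2 w.p. 1/100, 3 w.p. 1/50, 4 w.p. 3/100, 5 w.p. 1/25, 6 w.p. 1/20, 7 w.p. 3/50, …
E[payout] = (1/100)·2 + (1/50)·3 + (3/100)·4 + (1/25)·5 + (1/20)·6 + (3/50)·7 + (7/100)·8 + (2/25)·9 + (9/100)·10 + (1/10)·11 + (9/100)·12 + (2/25)·13 + (7/100)·14 + (3/50)·15 + (1/20)·16 + (1/25)·17 + (3/100)·18 + (1/50)·19 + (1/100)·20 = 11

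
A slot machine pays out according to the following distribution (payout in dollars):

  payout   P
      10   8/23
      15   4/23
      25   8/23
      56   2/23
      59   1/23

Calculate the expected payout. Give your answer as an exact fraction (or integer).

511/23 dollars

E[X] = (8/23)·10 + (4/23)·15 + (8/23)·25 + (2/23)·56 + (1/23)·59
     = 511/23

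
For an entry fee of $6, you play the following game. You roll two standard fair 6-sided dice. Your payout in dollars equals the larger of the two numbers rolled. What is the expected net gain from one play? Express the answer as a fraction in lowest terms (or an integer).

Distribution of the larger of the two numbers rolled: 1 w.p. 1/36, 2 w.p. 1/12, 3 w.p. 5/36, 4 w.p. 7/36, 5 w.p. 1/4, 6 w.p. 11/36
E[payout] = (1/36)·1 + (1/12)·2 + (5/36)·3 + (7/36)·4 + (1/4)·5 + (11/36)·6 = 161/36
Expected profit = 161/36 − 6 = -55/36

-55/36 dollars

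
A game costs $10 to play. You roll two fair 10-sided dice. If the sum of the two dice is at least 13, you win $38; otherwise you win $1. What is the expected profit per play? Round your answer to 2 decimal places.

$4.32

E[payout] = (16/25)·1 + (9/25)·38 = 358/25
Expected profit = 358/25 − 10 = 108/25 ≈ $4.32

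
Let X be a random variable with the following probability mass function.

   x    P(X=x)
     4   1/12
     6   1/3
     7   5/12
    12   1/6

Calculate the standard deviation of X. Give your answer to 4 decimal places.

2.2776

E[X] = 29/4, E[X²] = 231/4
Var(X) = E[X²] − (E[X])² = 231/4 − 841/16 = 83/16
SD(X) = √(83/16) ≈ 2.2776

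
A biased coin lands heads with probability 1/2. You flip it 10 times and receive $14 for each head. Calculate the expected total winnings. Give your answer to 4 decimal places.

E[#heads] = 10·1/2 = 5 (linearity over flips).
E[winnings] = 14·5 = 70.
≈ 70.0000

$70.0000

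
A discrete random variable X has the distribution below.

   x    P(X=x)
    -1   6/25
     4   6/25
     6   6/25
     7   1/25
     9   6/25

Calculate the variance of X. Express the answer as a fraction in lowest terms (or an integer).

324/25

E[X] = (6/25)·(-1) + (6/25)·4 + (6/25)·6 + (1/25)·7 + (6/25)·9 = 23/5
E[X²] = (6/25)·1 + (6/25)·16 + (6/25)·36 + (1/25)·49 + (6/25)·81 = 853/25
Var(X) = 853/25 − (23/5)² = 324/25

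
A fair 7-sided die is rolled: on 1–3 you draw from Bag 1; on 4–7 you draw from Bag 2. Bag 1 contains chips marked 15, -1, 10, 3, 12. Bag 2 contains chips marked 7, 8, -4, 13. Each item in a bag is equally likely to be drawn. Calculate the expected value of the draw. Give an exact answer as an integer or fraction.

237/35

E[X | Bag 1] = (15 − 1 + 10 + 3 + 12)/5 = 39/5
E[X | Bag 2] = (7 + 8 − 4 + 13)/4 = 6
E[X] = (3/7)·39/5 + (4/7)·6 = 237/35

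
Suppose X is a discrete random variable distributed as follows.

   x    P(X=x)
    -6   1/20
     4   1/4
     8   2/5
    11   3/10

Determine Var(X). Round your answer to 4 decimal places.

E[X] = (1/20)·(-6) + (1/4)·4 + (2/5)·8 + (3/10)·11 = 36/5
E[X²] = (1/20)·36 + (1/4)·16 + (2/5)·64 + (3/10)·121 = 677/10
Var(X) = 677/10 − (36/5)² = 793/50 ≈ 15.8600

15.8600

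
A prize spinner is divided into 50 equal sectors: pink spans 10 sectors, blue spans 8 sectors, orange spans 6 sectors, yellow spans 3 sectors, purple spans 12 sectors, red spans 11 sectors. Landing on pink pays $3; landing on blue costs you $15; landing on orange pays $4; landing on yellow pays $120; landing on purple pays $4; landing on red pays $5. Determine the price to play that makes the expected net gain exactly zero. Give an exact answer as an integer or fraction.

397/50 dollars

E[payout] = (10/50)·3 + (8/50)·(-15) + (6/50)·4 + (3/50)·120 + (12/50)·4 + (11/50)·5 = 397/50
Fair fee = E[payout] = 397/50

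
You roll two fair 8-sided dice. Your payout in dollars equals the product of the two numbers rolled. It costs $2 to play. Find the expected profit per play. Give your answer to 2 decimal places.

Distribution of the product of the two numbers rolled: 1 w.p. 1/64, 2 w.p. 1/32, 3 w.p. 1/32, 4 w.p. 3/64, 5 w.p. 1/32, 6 w.p. 1/16, …
E[payout] = (1/64)·1 + (1/32)·2 + (1/32)·3 + (3/64)·4 + (1/32)·5 + (1/16)·6 + (1/32)·7 + (1/16)·8 + (1/64)·9 + (1/32)·10 + (1/16)·12 + (1/32)·14 + (1/32)·15 + (3/64)·16 + (1/32)·18 + (1/32)·20 + (1/32)·21 + (1/16)·24 + (1/64)·25 + (1/32)·28 + (1/32)·30 + (1/32)·32 + (1/32)·35 + (1/64)·36 + (1/32)·40 + (1/32)·42 + (1/32)·48 + (1/64)·49 + (1/32)·56 + (1/64)·64 = 81/4
Expected profit = 81/4 − 2 = 73/4 ≈ $18.25

$18.25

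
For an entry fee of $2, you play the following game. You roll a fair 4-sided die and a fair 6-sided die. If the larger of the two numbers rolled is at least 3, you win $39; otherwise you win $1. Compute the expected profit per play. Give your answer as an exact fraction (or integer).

E[payout] = (1/6)·1 + (5/6)·39 = 98/3
Expected profit = 98/3 − 2 = 92/3

92/3 dollars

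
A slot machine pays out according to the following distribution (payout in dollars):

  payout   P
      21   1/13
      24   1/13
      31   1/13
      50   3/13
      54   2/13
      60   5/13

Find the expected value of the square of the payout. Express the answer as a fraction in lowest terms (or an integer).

E[X²] = (1/13)·441 + (1/13)·576 + (1/13)·961 + (3/13)·2500 + (2/13)·2916 + (5/13)·3600
     = 33310/13

33310/13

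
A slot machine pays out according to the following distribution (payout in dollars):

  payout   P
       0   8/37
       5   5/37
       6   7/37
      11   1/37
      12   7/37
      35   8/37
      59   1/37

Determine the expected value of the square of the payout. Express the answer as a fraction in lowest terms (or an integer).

E[X²] = (8/37)·0 + (5/37)·25 + (7/37)·36 + (1/37)·121 + (7/37)·144 + (8/37)·1225 + (1/37)·3481
     = 14787/37

14787/37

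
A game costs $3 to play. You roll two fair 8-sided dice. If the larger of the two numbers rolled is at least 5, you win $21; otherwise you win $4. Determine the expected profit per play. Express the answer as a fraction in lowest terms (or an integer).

E[payout] = (1/4)·4 + (3/4)·21 = 67/4
Expected profit = 67/4 − 3 = 55/4

55/4 dollars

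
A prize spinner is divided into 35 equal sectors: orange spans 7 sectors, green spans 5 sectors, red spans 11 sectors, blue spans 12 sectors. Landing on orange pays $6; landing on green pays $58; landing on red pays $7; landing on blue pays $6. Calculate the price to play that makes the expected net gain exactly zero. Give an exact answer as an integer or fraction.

481/35 dollars

E[payout] = (7/35)·6 + (5/35)·58 + (11/35)·7 + (12/35)·6 = 481/35
Fair fee = E[payout] = 481/35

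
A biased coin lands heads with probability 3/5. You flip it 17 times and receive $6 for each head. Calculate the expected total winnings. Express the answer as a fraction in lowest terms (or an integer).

E[#heads] = 17·3/5 = 51/5 (linearity over flips).
E[winnings] = 6·51/5 = 306/5.

306/5 dollars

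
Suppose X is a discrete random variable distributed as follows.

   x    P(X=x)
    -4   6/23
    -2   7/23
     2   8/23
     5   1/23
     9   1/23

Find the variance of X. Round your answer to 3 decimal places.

E[X] = (6/23)·(-4) + (7/23)·(-2) + (8/23)·2 + (1/23)·5 + (1/23)·9 = -8/23
E[X²] = (6/23)·16 + (7/23)·4 + (8/23)·4 + (1/23)·25 + (1/23)·81 = 262/23
Var(X) = 262/23 − (-8/23)² = 5962/529 ≈ 11.270

11.270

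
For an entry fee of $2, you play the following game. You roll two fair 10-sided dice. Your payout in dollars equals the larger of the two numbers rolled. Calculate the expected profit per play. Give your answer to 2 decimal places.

Distribution of the larger of the two numbers rolled: 1 w.p. 1/100, 2 w.p. 3/100, 3 w.p. 1/20, 4 w.p. 7/100, 5 w.p. 9/100, 6 w.p. 11/100, …
E[payout] = (1/100)·1 + (3/100)·2 + (1/20)·3 + (7/100)·4 + (9/100)·5 + (11/100)·6 + (13/100)·7 + (3/20)·8 + (17/100)·9 + (19/100)·10 = 143/20
Expected profit = 143/20 − 2 = 103/20 ≈ $5.15

$5.15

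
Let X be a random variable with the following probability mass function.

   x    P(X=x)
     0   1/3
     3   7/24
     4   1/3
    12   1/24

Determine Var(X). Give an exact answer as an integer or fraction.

3815/576

E[X] = (1/3)·0 + (7/24)·3 + (1/3)·4 + (1/24)·12 = 65/24
E[X²] = (1/3)·0 + (7/24)·9 + (1/3)·16 + (1/24)·144 = 335/24
Var(X) = 335/24 − (65/24)² = 3815/576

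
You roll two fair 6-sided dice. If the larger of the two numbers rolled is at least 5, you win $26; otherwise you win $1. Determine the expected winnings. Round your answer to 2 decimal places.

E[payout] = (4/9)·1 + (5/9)·26 = 134/9
≈ $14.89

$14.89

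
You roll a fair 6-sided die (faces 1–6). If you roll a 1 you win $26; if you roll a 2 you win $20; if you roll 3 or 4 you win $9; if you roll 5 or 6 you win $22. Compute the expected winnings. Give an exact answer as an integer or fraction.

$18

E[payout] = (1/3)·9 + (1/6)·20 + (1/3)·22 + (1/6)·26 = 18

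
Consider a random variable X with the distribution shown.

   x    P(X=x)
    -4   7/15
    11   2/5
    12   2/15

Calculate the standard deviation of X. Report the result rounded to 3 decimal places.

7.615

E[X] = 62/15, E[X²] = 1126/15
Var(X) = E[X²] − (E[X])² = 1126/15 − 3844/225 = 13046/225
SD(X) = √(13046/225) ≈ 7.615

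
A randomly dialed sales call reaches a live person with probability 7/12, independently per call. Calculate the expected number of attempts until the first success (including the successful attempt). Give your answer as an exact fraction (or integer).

12/7

For a geometric distribution, E[trials] = 1/p = 1/(7/12) = 12/7.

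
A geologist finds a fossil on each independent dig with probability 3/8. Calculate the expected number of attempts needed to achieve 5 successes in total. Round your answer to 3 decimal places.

By linearity (sum of 5 independent geometric waits), E[trials] = 5/p = 5/(3/8) = 40/3.
≈ 13.333

13.333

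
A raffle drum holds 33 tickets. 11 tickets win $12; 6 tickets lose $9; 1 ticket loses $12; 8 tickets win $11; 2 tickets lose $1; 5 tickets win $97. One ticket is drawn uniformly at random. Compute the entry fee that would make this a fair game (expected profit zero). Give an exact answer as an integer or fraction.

637/33 dollars

E[payout] = (11/33)·12 + (6/33)·(-9) + (1/33)·(-12) + (8/33)·11 + (2/33)·(-1) + (5/33)·97 = 637/33
Fair fee = E[payout] = 637/33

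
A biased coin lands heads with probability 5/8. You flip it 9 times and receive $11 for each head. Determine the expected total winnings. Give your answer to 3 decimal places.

$61.875

E[#heads] = 9·5/8 = 45/8 (linearity over flips).
E[winnings] = 11·45/8 = 495/8.
≈ 61.875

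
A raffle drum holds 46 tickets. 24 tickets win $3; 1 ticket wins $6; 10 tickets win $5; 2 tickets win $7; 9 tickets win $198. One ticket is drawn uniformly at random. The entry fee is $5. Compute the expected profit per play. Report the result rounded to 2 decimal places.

E[payout] = (24/46)·3 + (1/46)·6 + (10/46)·5 + (2/46)·7 + (9/46)·198 = 962/23
Expected profit = 962/23 − 5 = 847/23 ≈ $36.83

$36.83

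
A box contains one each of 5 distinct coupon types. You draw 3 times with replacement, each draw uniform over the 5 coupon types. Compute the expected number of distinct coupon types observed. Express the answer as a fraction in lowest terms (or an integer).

61/25

Let Xⱼ=1 if type j appears at least once. P(Xⱼ=1) = 1 − ((5−1)/5)^3 = 61/125.
E[#distinct] = 5·61/125 = 61/25.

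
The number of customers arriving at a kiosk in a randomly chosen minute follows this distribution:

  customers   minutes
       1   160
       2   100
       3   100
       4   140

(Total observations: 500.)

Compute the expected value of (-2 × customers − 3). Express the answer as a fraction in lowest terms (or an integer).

Total = 500, so P(customers=1) = 160/500, etc.
E[-2x-3] = (8/25)·(-5) + (1/5)·(-7) + (1/5)·(-9) + (7/25)·(-11)
     = -197/25

-197/25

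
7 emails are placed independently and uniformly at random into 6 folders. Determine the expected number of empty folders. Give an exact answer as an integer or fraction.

Let Xⱼ=1 if folder j is empty. P(Xⱼ=1) = ((6-1)/6)^7 = 78125/279936.
By linearity, E[#empty] = 6·78125/279936 = 78125/46656.

78125/46656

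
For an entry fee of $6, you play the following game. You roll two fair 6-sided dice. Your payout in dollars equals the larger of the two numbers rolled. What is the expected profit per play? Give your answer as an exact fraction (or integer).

Distribution of the larger of the two numbers rolled: 1 w.p. 1/36, 2 w.p. 1/12, 3 w.p. 5/36, 4 w.p. 7/36, 5 w.p. 1/4, 6 w.p. 11/36
E[payout] = (1/36)·1 + (1/12)·2 + (5/36)·3 + (7/36)·4 + (1/4)·5 + (11/36)·6 = 161/36
Expected profit = 161/36 − 6 = -55/36

-55/36 dollars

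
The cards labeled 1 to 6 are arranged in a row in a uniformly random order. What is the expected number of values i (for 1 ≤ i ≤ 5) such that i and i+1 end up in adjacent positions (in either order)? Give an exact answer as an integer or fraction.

For each i ∈ {1,…,5}, let Xᵢ = 1 if i and i+1 are adjacent. P(Xᵢ=1) = 2·(6−1)!/6! = 2/6.
By linearity, E[ΣXᵢ] = (5)·(2/6) = 5/3.

5/3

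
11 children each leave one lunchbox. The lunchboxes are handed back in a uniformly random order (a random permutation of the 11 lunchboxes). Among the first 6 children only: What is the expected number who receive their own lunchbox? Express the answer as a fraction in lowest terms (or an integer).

6/11

Let Xᵢ = 1 if person i gets their own lunchbox. For each i, P(Xᵢ=1) = 1/11.
By linearity of expectation, E[X₁+…+X_6] = 6·(1/11) = 6/11.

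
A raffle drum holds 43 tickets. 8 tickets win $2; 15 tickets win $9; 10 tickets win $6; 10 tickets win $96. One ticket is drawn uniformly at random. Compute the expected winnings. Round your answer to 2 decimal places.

$27.23

E[payout] = (8/43)·2 + (15/43)·9 + (10/43)·6 + (10/43)·96 = 1171/43
≈ $27.23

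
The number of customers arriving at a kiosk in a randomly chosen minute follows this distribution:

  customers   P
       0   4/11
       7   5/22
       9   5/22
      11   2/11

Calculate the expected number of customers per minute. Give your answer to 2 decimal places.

5.64

E[X] = (4/11)·0 + (5/22)·7 + (5/22)·9 + (2/11)·11
     = 62/11 ≈ 5.64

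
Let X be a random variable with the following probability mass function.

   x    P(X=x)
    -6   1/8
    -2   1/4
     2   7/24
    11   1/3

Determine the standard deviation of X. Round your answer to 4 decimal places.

E[X] = 3, E[X²] = 47
Var(X) = E[X²] − (E[X])² = 47 − 9 = 38
SD(X) = √(38) ≈ 6.1644

6.1644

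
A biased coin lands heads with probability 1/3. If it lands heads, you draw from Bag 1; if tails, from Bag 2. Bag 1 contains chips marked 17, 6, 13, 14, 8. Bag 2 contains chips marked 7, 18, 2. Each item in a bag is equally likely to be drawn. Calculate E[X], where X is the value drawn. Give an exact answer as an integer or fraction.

148/15

E[X | Bag 1] = (17 + 6 + 13 + 14 + 8)/5 = 58/5
E[X | Bag 2] = (7 + 18 + 2)/3 = 9
E[X] = (1/3)·58/5 + (2/3)·9 = 148/15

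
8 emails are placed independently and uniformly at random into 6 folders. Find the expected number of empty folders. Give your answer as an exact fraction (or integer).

Let Xⱼ=1 if folder j is empty. P(Xⱼ=1) = ((6-1)/6)^8 = 390625/1679616.
By linearity, E[#empty] = 6·390625/1679616 = 390625/279936.

390625/279936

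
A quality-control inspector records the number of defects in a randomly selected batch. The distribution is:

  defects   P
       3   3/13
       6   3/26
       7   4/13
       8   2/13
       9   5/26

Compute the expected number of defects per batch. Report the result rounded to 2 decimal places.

E[X] = (3/13)·3 + (3/26)·6 + (4/13)·7 + (2/13)·8 + (5/26)·9
     = 13/2 ≈ 6.50

6.50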